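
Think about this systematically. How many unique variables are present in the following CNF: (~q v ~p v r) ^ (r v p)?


Identify each variable that appears in the formula.
Variables found: p, q, r
Count = 3

3


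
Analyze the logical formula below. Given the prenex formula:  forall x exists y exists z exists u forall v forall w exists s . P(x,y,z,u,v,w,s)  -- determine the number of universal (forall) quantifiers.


Quantifier prefix: forall x exists y exists z exists u forall v forall w exists s
Mark each quantifier type:
  U E E E U U E
Universal count = 3, Existential count = 4
Asked for universal (forall) quantifiers: 3

3


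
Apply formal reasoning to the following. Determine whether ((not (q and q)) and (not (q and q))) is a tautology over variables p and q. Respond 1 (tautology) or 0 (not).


Check all 4 assignments:
p=0, q=0: 1
p=0, q=1: 0
p=1, q=0: 1
p=1, q=1: 0
Satisfying count = 2/4.
Tautology iff count = 4: no.

0


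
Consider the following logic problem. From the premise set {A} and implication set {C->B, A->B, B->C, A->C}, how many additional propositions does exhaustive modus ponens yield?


Initial facts: {A}
Apply modus ponens to closure:
  A and A->B  =>  B
  B and B->C  =>  C
Final known: {A, B, C}
New propositions: {B, C}
Count = 2

2


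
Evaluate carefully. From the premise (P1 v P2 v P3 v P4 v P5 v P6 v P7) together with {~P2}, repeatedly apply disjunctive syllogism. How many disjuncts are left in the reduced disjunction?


Original disjuncts (7): P1, P2, P3, P4, P5, P6, P7
Negated (eliminate): ~P2
Remaining disjuncts: P1, P3, P4, P5, P6, P7
Count = 7 - 1 = 6

6


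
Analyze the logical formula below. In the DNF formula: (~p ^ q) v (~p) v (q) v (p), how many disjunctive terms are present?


A DNF formula is a disjunction of terms (conjunctions).
Terms are separated by v.
Counting the disjuncts: 4 terms.

4


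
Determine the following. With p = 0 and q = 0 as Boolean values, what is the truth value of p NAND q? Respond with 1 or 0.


p = 0, q = 0
Operation: p NAND q
Evaluate: 0 NAND 0 = 1

1


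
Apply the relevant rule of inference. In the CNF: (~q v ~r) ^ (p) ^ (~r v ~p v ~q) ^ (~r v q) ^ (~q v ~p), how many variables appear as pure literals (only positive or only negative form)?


Check each variable for pure literal status:
p: mixed (not pure)
q: mixed (not pure)
r: pure negative
Pure literal count = 1

1


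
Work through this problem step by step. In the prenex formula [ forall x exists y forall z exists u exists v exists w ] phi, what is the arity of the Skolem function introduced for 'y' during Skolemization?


Quantifier prefix: forall x exists y forall z exists u exists v exists w
'y' is existentially quantified at position 2.
Universal variables preceding it: x
Skolem function arity = 1

1


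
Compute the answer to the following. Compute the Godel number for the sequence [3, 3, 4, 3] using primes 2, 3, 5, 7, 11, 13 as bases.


Encode each element as an exponent of the corresponding prime:
  2^3 = 8
  3^3 = 27
  5^4 = 625
  7^3 = 343
Product = 8 * 27 * 625 * 343 = 46305000

46305000


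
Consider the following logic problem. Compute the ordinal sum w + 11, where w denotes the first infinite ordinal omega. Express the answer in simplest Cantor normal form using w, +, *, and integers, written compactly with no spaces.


Compute w + 11.
Ordinal + is associative but NOT commutative; for finite n>0, n + w = w but w + n stays w+n.
w + 11 is already in normal form (a successor ordinal beyond w).
Result = w+11

w+11


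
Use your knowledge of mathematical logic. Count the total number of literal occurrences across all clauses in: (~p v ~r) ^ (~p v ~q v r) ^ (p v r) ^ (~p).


Counting literals in each clause:
Clause 1: 2 literal(s)
Clause 2: 3 literal(s)
Clause 3: 2 literal(s)
Clause 4: 1 literal(s)
Total = 8

8


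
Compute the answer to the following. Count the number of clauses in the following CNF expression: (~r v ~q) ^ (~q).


A CNF formula is a conjunction of clauses.
Clauses are separated by ^.
Counting the conjuncts: 2 clauses.

2


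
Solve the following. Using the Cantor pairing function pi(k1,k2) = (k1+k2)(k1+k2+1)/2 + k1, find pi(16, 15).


k1 + k2 = 31
(k1+k2)(k1+k2+1)/2 = 31 * 32 / 2 = 496
pi = 496 + 16 = 512

512


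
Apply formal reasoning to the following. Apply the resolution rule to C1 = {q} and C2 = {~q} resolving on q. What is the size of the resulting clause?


Remove q from C1 and ~q from C2.
C1 remainder: {}
C2 remainder: {}
Union (resolvent): {} (empty clause)
Resolvent has 0 literal(s).

0


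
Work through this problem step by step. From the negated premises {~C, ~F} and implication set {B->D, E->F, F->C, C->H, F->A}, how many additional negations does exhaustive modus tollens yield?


Initial negated facts: {~C, ~F}
Apply modus tollens to closure:
  ~F and E->F  =>  ~E
Final negated: {~C, ~E, ~F}
New negations: {~E}
Count = 1

1


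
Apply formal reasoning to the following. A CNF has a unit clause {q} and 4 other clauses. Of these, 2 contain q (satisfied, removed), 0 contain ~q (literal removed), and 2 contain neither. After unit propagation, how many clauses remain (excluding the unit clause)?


Satisfied (removed): 2
Shortened (remain): 0
Unchanged (remain): 2
Remaining = 0 + 2 = 2

2


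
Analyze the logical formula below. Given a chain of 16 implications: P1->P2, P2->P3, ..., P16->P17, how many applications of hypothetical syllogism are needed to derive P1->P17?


With 16 implications in a chain connecting 17 propositions:
P1->P2, P2->P3, ..., P16->P17
Steps needed = (number of implications) - 1 = 16 - 1 = 15

15


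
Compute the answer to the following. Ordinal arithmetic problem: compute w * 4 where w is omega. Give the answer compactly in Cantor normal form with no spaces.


Compute w * 4.
Ordinal * is associative and left-distributive over +, but NOT commutative; for finite n>1, n*w = w but w*n stays w*n.
w * 4 means 4 copies of w concatenated: w*4.
Result = w*4

w*4


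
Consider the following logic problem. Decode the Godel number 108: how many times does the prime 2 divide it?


Factorize 108 by dividing by 2 repeatedly.
Division steps: 2 divides 108 exactly 2 time(s).
Exponent of 2 = 2

2


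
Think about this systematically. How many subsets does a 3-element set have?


The power set of a set with n elements has 2^n elements.
|P(S)| = 2^3 = 8

8


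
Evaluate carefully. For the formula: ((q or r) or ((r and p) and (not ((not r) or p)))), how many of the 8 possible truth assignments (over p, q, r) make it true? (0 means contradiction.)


Check all 8 assignments:
p=0, q=0, r=0: 0
p=0, q=0, r=1: 1
p=0, q=1, r=0: 1
p=0, q=1, r=1: 1
p=1, q=0, r=0: 0
p=1, q=0, r=1: 1
p=1, q=1, r=0: 1
p=1, q=1, r=1: 1
Count of True = 6

6


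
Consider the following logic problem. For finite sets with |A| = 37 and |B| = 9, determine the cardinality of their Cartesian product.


The Cartesian product A x B contains all ordered pairs (a, b).
|A x B| = |A| * |B| = 37 * 9 = 333

333


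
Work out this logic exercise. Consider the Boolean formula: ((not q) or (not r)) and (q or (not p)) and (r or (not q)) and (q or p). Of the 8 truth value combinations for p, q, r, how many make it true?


Evaluate all 8 assignments for p, q, r:
p=0, q=0, r=0: 0
p=0, q=0, r=1: 0
p=0, q=1, r=0: 0
p=0, q=1, r=1: 0
p=1, q=0, r=0: 0
p=1, q=0, r=1: 0
p=1, q=1, r=0: 0
p=1, q=1, r=1: 0
Satisfying count = 0

0


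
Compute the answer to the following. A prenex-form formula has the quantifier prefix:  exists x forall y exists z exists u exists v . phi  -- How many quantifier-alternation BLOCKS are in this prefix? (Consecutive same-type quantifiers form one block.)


Quantifier-type sequence: E A E E E  (A=forall, E=exists)
Group into maximal same-type runs:
  Ex1 | Ax1 | Ex3
Number of blocks = 3

3


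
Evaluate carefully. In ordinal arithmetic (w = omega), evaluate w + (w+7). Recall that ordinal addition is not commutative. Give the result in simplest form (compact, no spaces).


Compute w + (w+7).
Ordinal + is associative but NOT commutative; for finite n>0, n + w = w but w + n stays w+n.
w + (w+7) = (w+w) + 7 = w*2+7.
Result = w*2+7

w*2+7


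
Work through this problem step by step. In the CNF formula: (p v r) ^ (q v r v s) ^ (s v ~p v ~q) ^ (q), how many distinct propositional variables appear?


Identify each variable that appears in the formula.
Variables found: p, q, r, s
Count = 4

4


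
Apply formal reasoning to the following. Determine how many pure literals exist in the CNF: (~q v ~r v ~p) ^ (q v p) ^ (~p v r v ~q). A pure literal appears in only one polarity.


Check each variable for pure literal status:
p: mixed (not pure)
q: mixed (not pure)
r: mixed (not pure)
Pure literal count = 0

0


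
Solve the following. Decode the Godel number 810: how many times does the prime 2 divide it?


Factorize 810 by dividing by 2 repeatedly.
Division steps: 2 divides 810 exactly 1 time(s).
Exponent of 2 = 1

1


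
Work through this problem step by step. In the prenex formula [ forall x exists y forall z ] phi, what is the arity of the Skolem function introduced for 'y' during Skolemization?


Quantifier prefix: forall x exists y forall z
'y' is existentially quantified at position 2.
Universal variables preceding it: x
Skolem function arity = 1

1


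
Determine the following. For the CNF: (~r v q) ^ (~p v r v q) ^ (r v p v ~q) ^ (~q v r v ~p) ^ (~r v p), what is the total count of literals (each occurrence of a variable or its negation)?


Counting literals in each clause:
Clause 1: 2 literal(s)
Clause 2: 3 literal(s)
Clause 3: 3 literal(s)
Clause 4: 3 literal(s)
Clause 5: 2 literal(s)
Total = 13

13


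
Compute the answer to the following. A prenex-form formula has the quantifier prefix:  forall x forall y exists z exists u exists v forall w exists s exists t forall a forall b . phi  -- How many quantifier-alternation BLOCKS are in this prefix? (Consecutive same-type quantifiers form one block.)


Quantifier-type sequence: A A E E E A E E A A  (A=forall, E=exists)
Group into maximal same-type runs:
  Ax2 | Ex3 | Ax1 | Ex2 | Ax2
Number of blocks = 5

5


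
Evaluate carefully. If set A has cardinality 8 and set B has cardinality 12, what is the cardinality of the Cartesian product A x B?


The Cartesian product A x B contains all ordered pairs (a, b).
|A x B| = |A| * |B| = 8 * 12 = 96

96


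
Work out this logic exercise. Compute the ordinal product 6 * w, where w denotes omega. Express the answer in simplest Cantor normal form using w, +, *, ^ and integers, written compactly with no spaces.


Compute 6 * w.
Ordinal * is associative and left-distributive over +, but NOT commutative; for finite n>1, n*w = w but w*n stays w*n.
For finite n>0, n * w = sup{n*k : k<w} = w. So 6 * w = w.
Result = w

w


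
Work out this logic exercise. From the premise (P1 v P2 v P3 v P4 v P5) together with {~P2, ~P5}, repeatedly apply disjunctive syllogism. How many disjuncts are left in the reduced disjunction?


Original disjuncts (5): P1, P2, P3, P4, P5
Negated (eliminate): ~P2, ~P5
Remaining disjuncts: P1, P3, P4
Count = 5 - 2 = 3

3


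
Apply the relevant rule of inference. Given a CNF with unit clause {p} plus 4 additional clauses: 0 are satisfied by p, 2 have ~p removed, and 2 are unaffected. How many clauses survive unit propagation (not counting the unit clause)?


Satisfied (removed): 0
Shortened (remain): 2
Unchanged (remain): 2
Remaining = 2 + 2 = 4

4


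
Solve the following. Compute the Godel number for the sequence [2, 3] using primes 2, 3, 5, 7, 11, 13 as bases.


Encode each element as an exponent of the corresponding prime:
  2^2 = 4
  3^3 = 27
Product = 4 * 27 = 108

108


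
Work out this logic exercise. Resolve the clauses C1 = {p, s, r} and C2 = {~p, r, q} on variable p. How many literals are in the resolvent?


Remove p from C1 and ~p from C2.
C1 remainder: {s, r}
C2 remainder: {r, q}
Union (resolvent): {q, r, s}
Resolvent has 3 literal(s).

3


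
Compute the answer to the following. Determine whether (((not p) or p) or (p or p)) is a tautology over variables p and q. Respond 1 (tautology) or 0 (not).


Check all 4 assignments:
p=0, q=0: 1
p=0, q=1: 1
p=1, q=0: 1
p=1, q=1: 1
Satisfying count = 4/4.
Tautology iff count = 4: yes.

1


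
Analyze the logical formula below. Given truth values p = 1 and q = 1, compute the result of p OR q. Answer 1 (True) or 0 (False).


p = 1, q = 1
Operation: p OR q
Evaluate: 1 OR 1 = 1

1


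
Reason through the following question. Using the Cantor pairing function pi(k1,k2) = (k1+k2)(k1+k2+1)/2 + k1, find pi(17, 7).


k1 + k2 = 24
(k1+k2)(k1+k2+1)/2 = 24 * 25 / 2 = 300
pi = 300 + 17 = 317

317


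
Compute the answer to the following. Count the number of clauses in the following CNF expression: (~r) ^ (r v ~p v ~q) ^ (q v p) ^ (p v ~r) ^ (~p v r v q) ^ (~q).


A CNF formula is a conjunction of clauses.
Clauses are separated by ^.
Counting the conjuncts: 6 clauses.

6


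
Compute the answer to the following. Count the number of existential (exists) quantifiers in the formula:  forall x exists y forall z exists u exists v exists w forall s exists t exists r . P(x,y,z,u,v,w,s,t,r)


Quantifier prefix: forall x exists y forall z exists u exists v exists w forall s exists t exists r
Mark each quantifier type:
  U E U E E E U E E
Universal count = 3, Existential count = 6
Asked for existential (exists) quantifiers: 6

6


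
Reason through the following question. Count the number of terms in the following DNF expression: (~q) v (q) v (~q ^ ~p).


A DNF formula is a disjunction of terms (conjunctions).
Terms are separated by v.
Counting the disjuncts: 3 terms.

3


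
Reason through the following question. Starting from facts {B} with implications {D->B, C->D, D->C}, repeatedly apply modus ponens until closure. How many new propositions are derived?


Initial facts: {B}
Apply modus ponens to closure:
  (no implication fires)
Final known: {B}
New propositions: {(none)}
Count = 0

0


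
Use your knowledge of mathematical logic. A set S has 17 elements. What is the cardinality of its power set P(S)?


The power set of a set with n elements has 2^n elements.
|P(S)| = 2^17 = 131072

131072


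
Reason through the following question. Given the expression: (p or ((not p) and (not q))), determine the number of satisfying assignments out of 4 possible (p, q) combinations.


Check all 4 assignments:
p=0, q=0: 1
p=0, q=1: 0
p=1, q=0: 1
p=1, q=1: 1
Count of True = 3

3


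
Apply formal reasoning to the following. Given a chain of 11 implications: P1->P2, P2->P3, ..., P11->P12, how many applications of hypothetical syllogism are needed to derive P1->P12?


With 11 implications in a chain connecting 12 propositions:
P1->P2, P2->P3, ..., P11->P12
Steps needed = (number of implications) - 1 = 11 - 1 = 10

10


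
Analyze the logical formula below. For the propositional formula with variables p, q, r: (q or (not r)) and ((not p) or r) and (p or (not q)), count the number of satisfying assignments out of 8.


Evaluate all 8 assignments for p, q, r:
p=0, q=0, r=0: 1
p=0, q=0, r=1: 0
p=0, q=1, r=0: 0
p=0, q=1, r=1: 0
p=1, q=0, r=0: 0
p=1, q=0, r=1: 0
p=1, q=1, r=0: 0
p=1, q=1, r=1: 1
Satisfying count = 2

2


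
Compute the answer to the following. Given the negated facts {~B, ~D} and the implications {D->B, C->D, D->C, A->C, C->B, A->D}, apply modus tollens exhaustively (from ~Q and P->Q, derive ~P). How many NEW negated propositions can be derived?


Initial negated facts: {~B, ~D}
Apply modus tollens to closure:
  ~D and C->D  =>  ~C
  ~C and A->C  =>  ~A
Final negated: {~A, ~B, ~C, ~D}
New negations: {~A, ~C}
Count = 2

2


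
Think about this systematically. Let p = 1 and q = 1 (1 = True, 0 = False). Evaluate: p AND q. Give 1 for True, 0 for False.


p = 1, q = 1
Operation: p AND q
Evaluate: 1 AND 1 = 1

1


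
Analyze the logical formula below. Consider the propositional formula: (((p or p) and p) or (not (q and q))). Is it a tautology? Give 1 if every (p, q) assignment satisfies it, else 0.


Check all 4 assignments:
p=0, q=0: 1
p=0, q=1: 0
p=1, q=0: 1
p=1, q=1: 1
Satisfying count = 3/4.
Tautology iff count = 4: no.

0


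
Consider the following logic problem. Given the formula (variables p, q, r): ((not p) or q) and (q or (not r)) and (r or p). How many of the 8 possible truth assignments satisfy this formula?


Evaluate all 8 assignments for p, q, r:
p=0, q=0, r=0: 0
p=0, q=0, r=1: 0
p=0, q=1, r=0: 0
p=0, q=1, r=1: 1
p=1, q=0, r=0: 0
p=1, q=0, r=1: 0
p=1, q=1, r=0: 1
p=1, q=1, r=1: 1
Satisfying count = 3

3


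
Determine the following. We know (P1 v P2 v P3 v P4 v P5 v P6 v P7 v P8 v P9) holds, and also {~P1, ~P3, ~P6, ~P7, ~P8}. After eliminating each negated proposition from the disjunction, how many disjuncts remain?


Original disjuncts (9): P1, P2, P3, P4, P5, P6, P7, P8, P9
Negated (eliminate): ~P1, ~P3, ~P6, ~P7, ~P8
Remaining disjuncts: P2, P4, P5, P9
Count = 9 - 5 = 4

4


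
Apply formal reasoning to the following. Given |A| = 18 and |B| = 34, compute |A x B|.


The Cartesian product A x B contains all ordered pairs (a, b).
|A x B| = |A| * |B| = 18 * 34 = 612

612


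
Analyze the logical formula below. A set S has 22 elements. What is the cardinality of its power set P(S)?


The power set of a set with n elements has 2^n elements.
|P(S)| = 2^22 = 4194304

4194304


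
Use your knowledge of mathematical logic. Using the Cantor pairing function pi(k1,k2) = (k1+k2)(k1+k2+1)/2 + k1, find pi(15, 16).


k1 + k2 = 31
(k1+k2)(k1+k2+1)/2 = 31 * 32 / 2 = 496
pi = 496 + 15 = 511

511


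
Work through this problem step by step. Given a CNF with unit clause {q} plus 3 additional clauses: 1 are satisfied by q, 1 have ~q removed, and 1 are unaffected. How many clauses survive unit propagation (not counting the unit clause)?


Satisfied (removed): 1
Shortened (remain): 1
Unchanged (remain): 1
Remaining = 1 + 1 = 2

2


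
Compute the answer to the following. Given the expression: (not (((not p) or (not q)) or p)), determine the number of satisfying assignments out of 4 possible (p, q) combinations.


Check all 4 assignments:
p=0, q=0: 0
p=0, q=1: 0
p=1, q=0: 0
p=1, q=1: 0
Count of True = 0

0


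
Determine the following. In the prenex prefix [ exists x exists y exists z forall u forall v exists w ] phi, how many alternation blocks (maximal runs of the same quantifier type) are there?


Quantifier-type sequence: E E E A A E  (A=forall, E=exists)
Group into maximal same-type runs:
  Ex3 | Ax2 | Ex1
Number of blocks = 3

3


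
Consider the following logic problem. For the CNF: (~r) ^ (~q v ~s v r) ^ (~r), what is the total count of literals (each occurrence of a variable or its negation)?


Counting literals in each clause:
Clause 1: 1 literal(s)
Clause 2: 3 literal(s)
Clause 3: 1 literal(s)
Total = 5

5


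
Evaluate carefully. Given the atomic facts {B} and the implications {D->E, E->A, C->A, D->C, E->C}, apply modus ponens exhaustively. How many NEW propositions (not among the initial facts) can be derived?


Initial facts: {B}
Apply modus ponens to closure:
  (no implication fires)
Final known: {B}
New propositions: {(none)}
Count = 0

0


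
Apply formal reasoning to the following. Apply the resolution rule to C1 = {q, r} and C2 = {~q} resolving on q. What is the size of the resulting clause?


Remove q from C1 and ~q from C2.
C1 remainder: {r}
C2 remainder: {}
Union (resolvent): {r}
Resolvent has 1 literal(s).

1


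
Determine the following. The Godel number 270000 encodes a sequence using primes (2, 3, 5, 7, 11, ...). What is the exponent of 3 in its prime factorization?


Factorize 270000 by dividing by 3 repeatedly.
Division steps: 3 divides 270000 exactly 3 time(s).
Exponent of 3 = 3

3


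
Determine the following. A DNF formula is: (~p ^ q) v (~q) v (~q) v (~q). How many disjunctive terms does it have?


A DNF formula is a disjunction of terms (conjunctions).
Terms are separated by v.
Counting the disjuncts: 4 terms.

4


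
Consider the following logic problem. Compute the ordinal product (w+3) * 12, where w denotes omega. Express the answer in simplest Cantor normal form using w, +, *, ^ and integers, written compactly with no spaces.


Compute (w+3) * 12.
Ordinal * is associative and left-distributive over +, but NOT commutative; for finite n>1, n*w = w but w*n stays w*n.
(w+3) * 12 = (w+3) repeated 12 times. Each intermediate +3 is absorbed by the following w; only the last survives: w*12+3.
Result = w*12+3

w*12+3


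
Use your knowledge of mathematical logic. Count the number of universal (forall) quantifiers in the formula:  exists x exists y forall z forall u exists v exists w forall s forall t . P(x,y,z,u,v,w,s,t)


Quantifier prefix: exists x exists y forall z forall u exists v exists w forall s forall t
Mark each quantifier type:
  E E U U E E U U
Universal count = 4, Existential count = 4
Asked for universal (forall) quantifiers: 4

4


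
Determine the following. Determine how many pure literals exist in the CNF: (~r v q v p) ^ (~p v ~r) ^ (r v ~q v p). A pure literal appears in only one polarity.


Check each variable for pure literal status:
p: mixed (not pure)
q: mixed (not pure)
r: mixed (not pure)
Pure literal count = 0

0


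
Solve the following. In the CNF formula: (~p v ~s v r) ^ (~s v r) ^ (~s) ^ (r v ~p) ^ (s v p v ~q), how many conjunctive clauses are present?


A CNF formula is a conjunction of clauses.
Clauses are separated by ^.
Counting the conjuncts: 5 clauses.

5


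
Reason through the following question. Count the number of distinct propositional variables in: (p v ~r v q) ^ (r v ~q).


Identify each variable that appears in the formula.
Variables found: p, q, r
Count = 3

3


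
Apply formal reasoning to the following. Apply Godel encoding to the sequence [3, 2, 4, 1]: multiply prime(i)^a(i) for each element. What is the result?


Encode each element as an exponent of the corresponding prime:
  2^3 = 8
  3^2 = 9
  5^4 = 625
  7^1 = 7
Product = 8 * 9 * 625 * 7 = 315000

315000


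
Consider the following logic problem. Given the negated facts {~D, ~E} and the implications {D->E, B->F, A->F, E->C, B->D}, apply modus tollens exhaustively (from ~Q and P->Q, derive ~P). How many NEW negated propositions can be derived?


Initial negated facts: {~D, ~E}
Apply modus tollens to closure:
  ~D and B->D  =>  ~B
Final negated: {~B, ~D, ~E}
New negations: {~B}
Count = 1

1


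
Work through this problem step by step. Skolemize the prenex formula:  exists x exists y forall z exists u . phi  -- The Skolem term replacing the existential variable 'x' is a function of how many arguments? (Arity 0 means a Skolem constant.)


Quantifier prefix: exists x exists y forall z exists u
'x' is existentially quantified at position 1.
No universal quantifiers precede it.
Skolem function arity = 0 (a Skolem constant)

0


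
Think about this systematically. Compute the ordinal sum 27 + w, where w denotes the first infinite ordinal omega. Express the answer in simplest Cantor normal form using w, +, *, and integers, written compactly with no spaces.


Compute 27 + w.
Ordinal + is associative but NOT commutative; for finite n>0, n + w = w but w + n stays w+n.
Any finite left addend is absorbed by w on the right: 27 + w = w.
Result = w

w


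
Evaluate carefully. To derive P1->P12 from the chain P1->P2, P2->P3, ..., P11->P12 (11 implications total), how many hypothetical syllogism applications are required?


With 11 implications in a chain connecting 12 propositions:
P1->P2, P2->P3, ..., P11->P12
Steps needed = (number of implications) - 1 = 11 - 1 = 10

10


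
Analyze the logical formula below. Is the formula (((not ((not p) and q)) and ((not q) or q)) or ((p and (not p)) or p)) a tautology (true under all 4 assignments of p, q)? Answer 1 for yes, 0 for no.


Check all 4 assignments:
p=0, q=0: 1
p=0, q=1: 0
p=1, q=0: 1
p=1, q=1: 1
Satisfying count = 3/4.
Tautology iff count = 4: no.

0


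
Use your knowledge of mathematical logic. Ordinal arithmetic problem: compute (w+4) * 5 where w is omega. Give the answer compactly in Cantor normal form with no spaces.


Compute (w+4) * 5.
Ordinal * is associative and left-distributive over +, but NOT commutative; for finite n>1, n*w = w but w*n stays w*n.
(w+4) * 5 = (w+4) repeated 5 times. Each intermediate +4 is absorbed by the following w; only the last survives: w*5+4.
Result = w*5+4

w*5+4


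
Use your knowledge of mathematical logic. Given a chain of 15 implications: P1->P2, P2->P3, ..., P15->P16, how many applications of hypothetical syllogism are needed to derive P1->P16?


With 15 implications in a chain connecting 16 propositions:
P1->P2, P2->P3, ..., P15->P16
Steps needed = (number of implications) - 1 = 15 - 1 = 14

14


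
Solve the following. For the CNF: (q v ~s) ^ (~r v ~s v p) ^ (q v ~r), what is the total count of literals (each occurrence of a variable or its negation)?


Counting literals in each clause:
Clause 1: 2 literal(s)
Clause 2: 3 literal(s)
Clause 3: 2 literal(s)
Total = 7

7


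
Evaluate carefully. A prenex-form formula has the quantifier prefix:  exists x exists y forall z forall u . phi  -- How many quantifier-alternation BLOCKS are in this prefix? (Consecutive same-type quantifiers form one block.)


Quantifier-type sequence: E E A A  (A=forall, E=exists)
Group into maximal same-type runs:
  Ex2 | Ax2
Number of blocks = 2

2


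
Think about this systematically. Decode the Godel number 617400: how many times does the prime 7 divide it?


Factorize 617400 by dividing by 7 repeatedly.
Division steps: 7 divides 617400 exactly 3 time(s).
Exponent of 7 = 3

3


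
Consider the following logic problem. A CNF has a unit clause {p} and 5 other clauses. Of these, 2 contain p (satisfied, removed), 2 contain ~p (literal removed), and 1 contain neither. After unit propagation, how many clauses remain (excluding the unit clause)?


Satisfied (removed): 2
Shortened (remain): 2
Unchanged (remain): 1
Remaining = 2 + 1 = 3

3


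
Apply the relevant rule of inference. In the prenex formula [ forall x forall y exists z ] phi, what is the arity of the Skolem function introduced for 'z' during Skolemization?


Quantifier prefix: forall x forall y exists z
'z' is existentially quantified at position 3.
Universal variables preceding it: x, y
Skolem function arity = 2

2


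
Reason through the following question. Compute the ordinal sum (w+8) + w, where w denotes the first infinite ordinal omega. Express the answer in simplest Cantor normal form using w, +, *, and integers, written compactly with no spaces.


Compute (w+8) + w.
Ordinal + is associative but NOT commutative; for finite n>0, n + w = w but w + n stays w+n.
(w+8) + w = w + (8+w) = w + w = w*2 (the finite tail 8 is absorbed by the right w).
Result = w*2

w*2


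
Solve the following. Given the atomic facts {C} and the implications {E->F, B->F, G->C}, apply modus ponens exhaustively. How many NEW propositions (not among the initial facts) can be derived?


Initial facts: {C}
Apply modus ponens to closure:
  (no implication fires)
Final known: {C}
New propositions: {(none)}
Count = 0

0


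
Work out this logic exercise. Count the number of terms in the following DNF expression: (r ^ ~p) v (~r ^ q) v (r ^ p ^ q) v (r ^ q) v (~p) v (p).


A DNF formula is a disjunction of terms (conjunctions).
Terms are separated by v.
Counting the disjuncts: 6 terms.

6


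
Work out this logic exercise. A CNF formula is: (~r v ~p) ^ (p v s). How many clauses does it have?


A CNF formula is a conjunction of clauses.
Clauses are separated by ^.
Counting the conjuncts: 2 clauses.

2


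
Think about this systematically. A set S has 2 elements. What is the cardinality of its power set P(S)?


The power set of a set with n elements has 2^n elements.
|P(S)| = 2^2 = 4

4


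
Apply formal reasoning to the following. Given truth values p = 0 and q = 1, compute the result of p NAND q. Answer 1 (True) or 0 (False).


p = 0, q = 1
Operation: p NAND q
Evaluate: 0 NAND 1 = 1

1


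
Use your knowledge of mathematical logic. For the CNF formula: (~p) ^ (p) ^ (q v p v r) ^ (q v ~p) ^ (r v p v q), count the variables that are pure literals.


Check each variable for pure literal status:
p: mixed (not pure)
q: pure positive
r: pure positive
Pure literal count = 2

2


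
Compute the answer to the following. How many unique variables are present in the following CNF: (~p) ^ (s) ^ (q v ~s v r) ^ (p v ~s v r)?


Identify each variable that appears in the formula.
Variables found: p, q, r, s
Count = 4

4


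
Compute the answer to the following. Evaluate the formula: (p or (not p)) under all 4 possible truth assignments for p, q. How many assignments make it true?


Check all 4 assignments:
p=0, q=0: 1
p=0, q=1: 1
p=1, q=0: 1
p=1, q=1: 1
Count of True = 4

4


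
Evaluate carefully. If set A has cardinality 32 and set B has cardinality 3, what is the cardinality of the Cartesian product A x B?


The Cartesian product A x B contains all ordered pairs (a, b).
|A x B| = |A| * |B| = 32 * 3 = 96

96


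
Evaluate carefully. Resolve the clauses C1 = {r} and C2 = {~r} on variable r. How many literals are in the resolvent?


Remove r from C1 and ~r from C2.
C1 remainder: {}
C2 remainder: {}
Union (resolvent): {} (empty clause)
Resolvent has 0 literal(s).

0


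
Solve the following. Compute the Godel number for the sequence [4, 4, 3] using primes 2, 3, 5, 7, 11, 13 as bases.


Encode each element as an exponent of the corresponding prime:
  2^4 = 16
  3^4 = 81
  5^3 = 125
Product = 16 * 81 * 125 = 162000

162000


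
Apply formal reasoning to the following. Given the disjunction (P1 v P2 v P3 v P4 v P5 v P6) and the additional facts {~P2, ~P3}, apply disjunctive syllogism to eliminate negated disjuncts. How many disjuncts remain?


Original disjuncts (6): P1, P2, P3, P4, P5, P6
Negated (eliminate): ~P2, ~P3
Remaining disjuncts: P1, P4, P5, P6
Count = 6 - 2 = 4

4


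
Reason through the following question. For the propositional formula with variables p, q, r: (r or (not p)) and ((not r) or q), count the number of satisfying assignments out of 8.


Evaluate all 8 assignments for p, q, r:
p=0, q=0, r=0: 1
p=0, q=0, r=1: 0
p=0, q=1, r=0: 1
p=0, q=1, r=1: 1
p=1, q=0, r=0: 0
p=1, q=0, r=1: 0
p=1, q=1, r=0: 0
p=1, q=1, r=1: 1
Satisfying count = 4

4


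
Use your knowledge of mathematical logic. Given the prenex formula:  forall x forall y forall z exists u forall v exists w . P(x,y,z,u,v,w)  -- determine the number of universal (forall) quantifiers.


Quantifier prefix: forall x forall y forall z exists u forall v exists w
Mark each quantifier type:
  U U U E U E
Universal count = 4, Existential count = 2
Asked for universal (forall) quantifiers: 4

4


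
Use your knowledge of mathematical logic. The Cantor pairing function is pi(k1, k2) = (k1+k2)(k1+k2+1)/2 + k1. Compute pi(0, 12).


k1 + k2 = 12
(k1+k2)(k1+k2+1)/2 = 12 * 13 / 2 = 78
pi = 78 + 0 = 78

78


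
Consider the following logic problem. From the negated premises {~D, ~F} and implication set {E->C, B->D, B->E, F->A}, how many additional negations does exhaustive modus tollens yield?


Initial negated facts: {~D, ~F}
Apply modus tollens to closure:
  ~D and B->D  =>  ~B
Final negated: {~B, ~D, ~F}
New negations: {~B}
Count = 1

1


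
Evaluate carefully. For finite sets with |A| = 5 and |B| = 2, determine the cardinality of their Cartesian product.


The Cartesian product A x B contains all ordered pairs (a, b).
|A x B| = |A| * |B| = 5 * 2 = 10

10


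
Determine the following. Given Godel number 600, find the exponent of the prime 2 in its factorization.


Factorize 600 by dividing by 2 repeatedly.
Division steps: 2 divides 600 exactly 3 time(s).
Exponent of 2 = 3

3


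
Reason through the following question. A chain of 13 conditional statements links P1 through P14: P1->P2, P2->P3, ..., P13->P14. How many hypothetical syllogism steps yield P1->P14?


With 13 implications in a chain connecting 14 propositions:
P1->P2, P2->P3, ..., P13->P14
Steps needed = (number of implications) - 1 = 13 - 1 = 12

12


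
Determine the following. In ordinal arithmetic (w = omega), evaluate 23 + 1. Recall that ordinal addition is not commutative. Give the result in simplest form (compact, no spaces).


Compute 23 + 1.
Ordinal + is associative but NOT commutative; for finite n>0, n + w = w but w + n stays w+n.
Both operands finite; ordinal + agrees with natural +: 23 + 1 = 24.
Result = 24

24


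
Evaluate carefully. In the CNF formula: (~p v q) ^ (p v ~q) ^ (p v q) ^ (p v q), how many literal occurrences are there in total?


Counting literals in each clause:
Clause 1: 2 literal(s)
Clause 2: 2 literal(s)
Clause 3: 2 literal(s)
Clause 4: 2 literal(s)
Total = 8

8


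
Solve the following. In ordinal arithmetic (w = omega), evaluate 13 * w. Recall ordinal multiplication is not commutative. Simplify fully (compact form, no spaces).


Compute 13 * w.
Ordinal * is associative and left-distributive over +, but NOT commutative; for finite n>1, n*w = w but w*n stays w*n.
For finite n>0, n * w = sup{n*k : k<w} = w. So 13 * w = w.
Result = w

w


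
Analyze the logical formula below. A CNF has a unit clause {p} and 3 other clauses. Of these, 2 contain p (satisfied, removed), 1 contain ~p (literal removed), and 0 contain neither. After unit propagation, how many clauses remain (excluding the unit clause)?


Satisfied (removed): 2
Shortened (remain): 1
Unchanged (remain): 0
Remaining = 1 + 0 = 1

1


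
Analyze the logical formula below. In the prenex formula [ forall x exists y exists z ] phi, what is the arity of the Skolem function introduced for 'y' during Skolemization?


Quantifier prefix: forall x exists y exists z
'y' is existentially quantified at position 2.
Universal variables preceding it: x
Skolem function arity = 1

1


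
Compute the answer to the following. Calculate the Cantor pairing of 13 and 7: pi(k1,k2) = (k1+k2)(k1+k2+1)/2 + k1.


k1 + k2 = 20
(k1+k2)(k1+k2+1)/2 = 20 * 21 / 2 = 210
pi = 210 + 13 = 223

223


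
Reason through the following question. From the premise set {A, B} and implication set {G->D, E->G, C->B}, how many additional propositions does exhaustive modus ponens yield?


Initial facts: {A, B}
Apply modus ponens to closure:
  (no implication fires)
Final known: {A, B}
New propositions: {(none)}
Count = 0

0


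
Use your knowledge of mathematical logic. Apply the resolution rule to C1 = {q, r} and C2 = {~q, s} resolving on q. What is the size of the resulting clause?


Remove q from C1 and ~q from C2.
C1 remainder: {r}
C2 remainder: {s}
Union (resolvent): {r, s}
Resolvent has 2 literal(s).

2


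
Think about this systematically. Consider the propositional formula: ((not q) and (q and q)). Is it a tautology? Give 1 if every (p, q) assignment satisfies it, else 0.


Check all 4 assignments:
p=0, q=0: 0
p=0, q=1: 0
p=1, q=0: 0
p=1, q=1: 0
Satisfying count = 0/4.
Tautology iff count = 4: no.

0


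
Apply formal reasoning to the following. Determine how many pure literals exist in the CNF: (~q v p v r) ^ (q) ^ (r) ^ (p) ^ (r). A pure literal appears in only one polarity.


Check each variable for pure literal status:
p: pure positive
q: mixed (not pure)
r: pure positive
Pure literal count = 2

2


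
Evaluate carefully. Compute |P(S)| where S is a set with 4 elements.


The power set of a set with n elements has 2^n elements.
|P(S)| = 2^4 = 16

16


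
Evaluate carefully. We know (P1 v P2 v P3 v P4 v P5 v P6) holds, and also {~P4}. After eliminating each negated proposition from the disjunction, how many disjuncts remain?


Original disjuncts (6): P1, P2, P3, P4, P5, P6
Negated (eliminate): ~P4
Remaining disjuncts: P1, P2, P3, P5, P6
Count = 6 - 1 = 5

5


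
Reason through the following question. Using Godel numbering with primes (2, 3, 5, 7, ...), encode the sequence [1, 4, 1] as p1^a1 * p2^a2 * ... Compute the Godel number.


Encode each element as an exponent of the corresponding prime:
  2^1 = 2
  3^4 = 81
  5^1 = 5
Product = 2 * 81 * 5 = 810

810


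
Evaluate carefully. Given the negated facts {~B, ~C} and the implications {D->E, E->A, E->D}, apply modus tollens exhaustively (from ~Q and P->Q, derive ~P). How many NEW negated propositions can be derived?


Initial negated facts: {~B, ~C}
Apply modus tollens to closure:
  (no implication fires)
Final negated: {~B, ~C}
New negations: {(none)}
Count = 0

0


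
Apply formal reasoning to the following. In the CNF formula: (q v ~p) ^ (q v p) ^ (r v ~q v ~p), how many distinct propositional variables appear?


Identify each variable that appears in the formula.
Variables found: p, q, r
Count = 3

3


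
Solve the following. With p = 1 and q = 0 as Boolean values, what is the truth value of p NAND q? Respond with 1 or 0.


p = 1, q = 0
Operation: p NAND q
Evaluate: 1 NAND 0 = 1

1


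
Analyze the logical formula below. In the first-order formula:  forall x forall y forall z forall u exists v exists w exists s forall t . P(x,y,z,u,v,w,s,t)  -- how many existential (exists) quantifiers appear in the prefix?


Quantifier prefix: forall x forall y forall z forall u exists v exists w exists s forall t
Mark each quantifier type:
  U U U U E E E U
Universal count = 5, Existential count = 3
Asked for existential (exists) quantifiers: 3

3


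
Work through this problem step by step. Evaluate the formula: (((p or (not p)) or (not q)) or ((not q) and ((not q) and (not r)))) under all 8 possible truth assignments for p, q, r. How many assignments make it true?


Check all 8 assignments:
p=0, q=0, r=0: 1
p=0, q=0, r=1: 1
p=0, q=1, r=0: 1
p=0, q=1, r=1: 1
p=1, q=0, r=0: 1
p=1, q=0, r=1: 1
p=1, q=1, r=0: 1
p=1, q=1, r=1: 1
Count of True = 8

8


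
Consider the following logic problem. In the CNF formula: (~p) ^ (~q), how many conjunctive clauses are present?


A CNF formula is a conjunction of clauses.
Clauses are separated by ^.
Counting the conjuncts: 2 clauses.

2


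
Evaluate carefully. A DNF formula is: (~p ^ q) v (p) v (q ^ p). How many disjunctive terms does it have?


A DNF formula is a disjunction of terms (conjunctions).
Terms are separated by v.
Counting the disjuncts: 3 terms.

3


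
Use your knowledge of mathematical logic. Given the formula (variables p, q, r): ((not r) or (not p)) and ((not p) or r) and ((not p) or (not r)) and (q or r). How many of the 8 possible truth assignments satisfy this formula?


Evaluate all 8 assignments for p, q, r:
p=0, q=0, r=0: 0
p=0, q=0, r=1: 1
p=0, q=1, r=0: 1
p=0, q=1, r=1: 1
p=1, q=0, r=0: 0
p=1, q=0, r=1: 0
p=1, q=1, r=0: 0
p=1, q=1, r=1: 0
Satisfying count = 3

3


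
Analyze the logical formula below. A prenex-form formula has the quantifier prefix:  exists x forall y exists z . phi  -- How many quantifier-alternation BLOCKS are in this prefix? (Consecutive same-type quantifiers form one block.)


Quantifier-type sequence: E A E  (A=forall, E=exists)
Group into maximal same-type runs:
  Ex1 | Ax1 | Ex1
Number of blocks = 3

3


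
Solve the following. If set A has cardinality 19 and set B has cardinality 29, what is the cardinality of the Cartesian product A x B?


The Cartesian product A x B contains all ordered pairs (a, b).
|A x B| = |A| * |B| = 19 * 29 = 551

551


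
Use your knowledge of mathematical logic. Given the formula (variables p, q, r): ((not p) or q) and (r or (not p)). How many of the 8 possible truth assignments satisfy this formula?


Evaluate all 8 assignments for p, q, r:
p=0, q=0, r=0: 1
p=0, q=0, r=1: 1
p=0, q=1, r=0: 1
p=0, q=1, r=1: 1
p=1, q=0, r=0: 0
p=1, q=0, r=1: 0
p=1, q=1, r=0: 0
p=1, q=1, r=1: 1
Satisfying count = 5

5
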